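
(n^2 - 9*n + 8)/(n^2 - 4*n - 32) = (n - 1)/(n + 4)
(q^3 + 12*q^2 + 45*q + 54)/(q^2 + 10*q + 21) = (q^2 + 9*q + 18)/(q + 7)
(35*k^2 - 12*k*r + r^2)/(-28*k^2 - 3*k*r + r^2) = (-5*k + r)/(4*k + r)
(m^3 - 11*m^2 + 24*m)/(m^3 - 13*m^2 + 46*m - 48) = m/(m - 2)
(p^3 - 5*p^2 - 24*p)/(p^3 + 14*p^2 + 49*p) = (p^2 - 5*p - 24)/(p^2 + 14*p + 49)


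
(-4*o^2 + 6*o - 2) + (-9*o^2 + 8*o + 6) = -13*o^2 + 14*o + 4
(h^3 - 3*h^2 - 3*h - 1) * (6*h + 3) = 6*h^4 - 15*h^3 - 27*h^2 - 15*h - 3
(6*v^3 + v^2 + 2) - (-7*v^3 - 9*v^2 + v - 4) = 13*v^3 + 10*v^2 - v + 6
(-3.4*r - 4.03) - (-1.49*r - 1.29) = -1.91*r - 2.74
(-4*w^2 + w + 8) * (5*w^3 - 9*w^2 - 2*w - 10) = -20*w^5 + 41*w^4 + 39*w^3 - 34*w^2 - 26*w - 80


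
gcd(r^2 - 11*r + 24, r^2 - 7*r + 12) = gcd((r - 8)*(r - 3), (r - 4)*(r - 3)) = r - 3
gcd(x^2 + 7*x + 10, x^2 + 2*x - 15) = x + 5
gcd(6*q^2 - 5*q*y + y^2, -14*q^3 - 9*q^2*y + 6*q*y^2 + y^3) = -2*q + y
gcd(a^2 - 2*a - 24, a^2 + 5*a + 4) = a + 4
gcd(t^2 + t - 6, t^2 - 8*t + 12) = t - 2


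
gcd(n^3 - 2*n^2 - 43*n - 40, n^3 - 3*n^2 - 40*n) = n^2 - 3*n - 40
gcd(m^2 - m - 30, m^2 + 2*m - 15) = m + 5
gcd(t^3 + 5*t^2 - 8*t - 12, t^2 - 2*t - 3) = t + 1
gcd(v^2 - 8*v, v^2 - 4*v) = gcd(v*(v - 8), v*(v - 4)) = v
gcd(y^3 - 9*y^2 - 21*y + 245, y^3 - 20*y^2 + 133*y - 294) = y^2 - 14*y + 49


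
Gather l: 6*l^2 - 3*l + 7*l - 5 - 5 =6*l^2 + 4*l - 10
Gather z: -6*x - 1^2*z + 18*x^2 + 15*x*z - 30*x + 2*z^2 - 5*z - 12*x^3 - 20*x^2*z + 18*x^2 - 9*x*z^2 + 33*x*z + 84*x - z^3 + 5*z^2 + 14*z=-12*x^3 + 36*x^2 + 48*x - z^3 + z^2*(7 - 9*x) + z*(-20*x^2 + 48*x + 8)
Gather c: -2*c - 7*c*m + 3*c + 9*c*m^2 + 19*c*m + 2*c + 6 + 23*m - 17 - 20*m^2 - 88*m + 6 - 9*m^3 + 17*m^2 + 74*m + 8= c*(9*m^2 + 12*m + 3) - 9*m^3 - 3*m^2 + 9*m + 3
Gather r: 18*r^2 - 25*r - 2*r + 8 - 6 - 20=18*r^2 - 27*r - 18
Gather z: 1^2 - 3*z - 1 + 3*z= 0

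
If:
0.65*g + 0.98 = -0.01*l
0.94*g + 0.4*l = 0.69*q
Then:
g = -0.0275339185953711*q - 1.56424581005587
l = 1.78970470869912*q + 3.67597765363128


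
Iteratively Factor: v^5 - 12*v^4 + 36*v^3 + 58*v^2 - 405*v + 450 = (v - 3)*(v^4 - 9*v^3 + 9*v^2 + 85*v - 150) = (v - 3)*(v + 3)*(v^3 - 12*v^2 + 45*v - 50) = (v - 3)*(v - 2)*(v + 3)*(v^2 - 10*v + 25) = (v - 5)*(v - 3)*(v - 2)*(v + 3)*(v - 5)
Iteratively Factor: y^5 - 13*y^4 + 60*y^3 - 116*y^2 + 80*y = (y - 4)*(y^4 - 9*y^3 + 24*y^2 - 20*y) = (y - 4)*(y - 2)*(y^3 - 7*y^2 + 10*y) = y*(y - 4)*(y - 2)*(y^2 - 7*y + 10) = y*(y - 4)*(y - 2)^2*(y - 5)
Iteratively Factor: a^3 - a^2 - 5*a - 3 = (a + 1)*(a^2 - 2*a - 3) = (a + 1)^2*(a - 3)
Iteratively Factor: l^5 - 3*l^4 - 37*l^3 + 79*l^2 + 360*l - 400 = (l - 1)*(l^4 - 2*l^3 - 39*l^2 + 40*l + 400) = (l - 5)*(l - 1)*(l^3 + 3*l^2 - 24*l - 80) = (l - 5)*(l - 1)*(l + 4)*(l^2 - l - 20) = (l - 5)*(l - 1)*(l + 4)^2*(l - 5)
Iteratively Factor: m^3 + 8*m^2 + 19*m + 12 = (m + 3)*(m^2 + 5*m + 4) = (m + 1)*(m + 3)*(m + 4)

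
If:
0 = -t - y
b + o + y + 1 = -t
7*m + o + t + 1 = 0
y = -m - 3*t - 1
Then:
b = 13*y - 7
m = 2*y - 1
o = 6 - 13*y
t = -y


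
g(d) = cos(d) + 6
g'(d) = -sin(d)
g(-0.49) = 6.88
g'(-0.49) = 0.47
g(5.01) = 6.29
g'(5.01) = 0.96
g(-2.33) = 5.31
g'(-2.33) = 0.73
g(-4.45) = 5.74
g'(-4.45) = -0.97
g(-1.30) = 6.27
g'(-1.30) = 0.96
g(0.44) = 6.90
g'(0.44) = -0.43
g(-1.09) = 6.46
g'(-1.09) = 0.89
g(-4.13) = 5.45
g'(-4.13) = -0.84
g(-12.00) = 6.84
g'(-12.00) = -0.54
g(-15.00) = 5.24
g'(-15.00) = 0.65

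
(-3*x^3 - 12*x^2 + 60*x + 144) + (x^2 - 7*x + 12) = -3*x^3 - 11*x^2 + 53*x + 156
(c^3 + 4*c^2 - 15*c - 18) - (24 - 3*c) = c^3 + 4*c^2 - 12*c - 42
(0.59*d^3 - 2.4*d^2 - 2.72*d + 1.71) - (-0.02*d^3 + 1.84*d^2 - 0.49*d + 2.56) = 0.61*d^3 - 4.24*d^2 - 2.23*d - 0.85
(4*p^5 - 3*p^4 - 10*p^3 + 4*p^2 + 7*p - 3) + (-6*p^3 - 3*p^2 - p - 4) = 4*p^5 - 3*p^4 - 16*p^3 + p^2 + 6*p - 7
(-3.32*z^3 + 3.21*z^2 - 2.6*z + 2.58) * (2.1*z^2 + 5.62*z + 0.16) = -6.972*z^5 - 11.9174*z^4 + 12.049*z^3 - 8.6804*z^2 + 14.0836*z + 0.4128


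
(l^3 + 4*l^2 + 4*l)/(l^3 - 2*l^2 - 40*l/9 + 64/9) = 9*l*(l + 2)/(9*l^2 - 36*l + 32)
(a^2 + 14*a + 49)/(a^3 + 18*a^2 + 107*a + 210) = (a + 7)/(a^2 + 11*a + 30)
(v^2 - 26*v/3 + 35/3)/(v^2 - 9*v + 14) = (v - 5/3)/(v - 2)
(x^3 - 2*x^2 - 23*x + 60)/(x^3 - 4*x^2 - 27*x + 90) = (x - 4)/(x - 6)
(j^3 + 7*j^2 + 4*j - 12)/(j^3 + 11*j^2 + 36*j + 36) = (j - 1)/(j + 3)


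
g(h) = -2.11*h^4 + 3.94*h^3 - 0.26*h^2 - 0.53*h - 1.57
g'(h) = -8.44*h^3 + 11.82*h^2 - 0.52*h - 0.53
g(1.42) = -0.14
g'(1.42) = -1.60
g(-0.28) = -1.54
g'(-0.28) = 0.73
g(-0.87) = -5.11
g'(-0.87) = 14.43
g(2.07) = -7.57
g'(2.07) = -25.82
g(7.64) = -5452.57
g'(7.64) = -3078.34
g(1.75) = -1.97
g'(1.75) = -10.47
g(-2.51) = -147.93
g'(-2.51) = 208.71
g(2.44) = -21.97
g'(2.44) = -54.03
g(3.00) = -70.03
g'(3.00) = -123.59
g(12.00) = -36990.01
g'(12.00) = -12889.01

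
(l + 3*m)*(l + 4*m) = l^2 + 7*l*m + 12*m^2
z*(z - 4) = z^2 - 4*z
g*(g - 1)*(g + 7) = g^3 + 6*g^2 - 7*g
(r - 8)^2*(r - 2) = r^3 - 18*r^2 + 96*r - 128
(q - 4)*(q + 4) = q^2 - 16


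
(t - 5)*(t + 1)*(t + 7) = t^3 + 3*t^2 - 33*t - 35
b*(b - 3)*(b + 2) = b^3 - b^2 - 6*b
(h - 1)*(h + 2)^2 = h^3 + 3*h^2 - 4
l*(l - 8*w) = l^2 - 8*l*w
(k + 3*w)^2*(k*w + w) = k^3*w + 6*k^2*w^2 + k^2*w + 9*k*w^3 + 6*k*w^2 + 9*w^3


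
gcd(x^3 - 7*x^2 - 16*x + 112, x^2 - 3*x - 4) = x - 4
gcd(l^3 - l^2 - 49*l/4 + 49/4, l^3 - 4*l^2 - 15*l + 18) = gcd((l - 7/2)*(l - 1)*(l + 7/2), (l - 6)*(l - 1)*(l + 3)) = l - 1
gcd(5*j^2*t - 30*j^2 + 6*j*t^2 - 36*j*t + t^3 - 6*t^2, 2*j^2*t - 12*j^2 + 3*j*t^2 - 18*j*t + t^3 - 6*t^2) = j*t - 6*j + t^2 - 6*t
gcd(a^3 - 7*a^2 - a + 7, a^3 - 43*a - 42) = a^2 - 6*a - 7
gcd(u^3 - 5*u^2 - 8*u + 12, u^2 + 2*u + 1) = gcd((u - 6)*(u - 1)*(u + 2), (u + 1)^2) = 1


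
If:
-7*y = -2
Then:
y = 2/7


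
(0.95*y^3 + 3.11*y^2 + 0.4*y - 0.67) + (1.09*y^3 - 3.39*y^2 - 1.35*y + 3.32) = 2.04*y^3 - 0.28*y^2 - 0.95*y + 2.65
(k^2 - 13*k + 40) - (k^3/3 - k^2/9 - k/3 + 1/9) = -k^3/3 + 10*k^2/9 - 38*k/3 + 359/9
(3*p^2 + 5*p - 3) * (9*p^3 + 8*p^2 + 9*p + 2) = 27*p^5 + 69*p^4 + 40*p^3 + 27*p^2 - 17*p - 6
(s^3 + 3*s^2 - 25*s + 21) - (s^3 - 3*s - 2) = 3*s^2 - 22*s + 23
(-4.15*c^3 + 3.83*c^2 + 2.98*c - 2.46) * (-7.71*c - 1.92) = 31.9965*c^4 - 21.5613*c^3 - 30.3294*c^2 + 13.245*c + 4.7232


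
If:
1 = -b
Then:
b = -1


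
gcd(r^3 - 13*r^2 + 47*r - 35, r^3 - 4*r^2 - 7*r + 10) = r^2 - 6*r + 5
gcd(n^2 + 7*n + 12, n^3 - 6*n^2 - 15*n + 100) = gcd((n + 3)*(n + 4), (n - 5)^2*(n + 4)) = n + 4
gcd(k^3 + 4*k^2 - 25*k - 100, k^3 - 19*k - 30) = k - 5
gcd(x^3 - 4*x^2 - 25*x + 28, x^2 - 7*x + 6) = x - 1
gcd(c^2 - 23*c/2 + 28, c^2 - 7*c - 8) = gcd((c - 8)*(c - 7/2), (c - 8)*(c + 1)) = c - 8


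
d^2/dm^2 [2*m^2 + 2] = 4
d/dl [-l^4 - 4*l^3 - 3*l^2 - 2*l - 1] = -4*l^3 - 12*l^2 - 6*l - 2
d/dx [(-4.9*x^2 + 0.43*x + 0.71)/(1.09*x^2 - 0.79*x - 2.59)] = (3.4023*x^2 + 23.8342*x - 0.5528)/(1.1881*x^4 - 1.7222*x^3 - 5.0221*x^2 + 4.0922*x + 6.7081)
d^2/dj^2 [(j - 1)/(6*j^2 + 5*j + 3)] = 2*((1 - 18*j)*(6*j^2 + 5*j + 3) + (j - 1)*(12*j + 5)^2)/(6*j^2 + 5*j + 3)^3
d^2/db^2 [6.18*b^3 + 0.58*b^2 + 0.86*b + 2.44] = 37.08*b + 1.16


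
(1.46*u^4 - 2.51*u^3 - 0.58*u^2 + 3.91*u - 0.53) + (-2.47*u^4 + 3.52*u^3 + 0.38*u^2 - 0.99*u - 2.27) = -1.01*u^4 + 1.01*u^3 - 0.2*u^2 + 2.92*u - 2.8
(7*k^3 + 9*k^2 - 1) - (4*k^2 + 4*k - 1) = 7*k^3 + 5*k^2 - 4*k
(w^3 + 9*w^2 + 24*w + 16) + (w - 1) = w^3 + 9*w^2 + 25*w + 15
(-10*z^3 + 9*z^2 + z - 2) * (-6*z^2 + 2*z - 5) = 60*z^5 - 74*z^4 + 62*z^3 - 31*z^2 - 9*z + 10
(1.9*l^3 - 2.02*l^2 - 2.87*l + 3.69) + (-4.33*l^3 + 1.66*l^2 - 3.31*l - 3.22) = -2.43*l^3 - 0.36*l^2 - 6.18*l + 0.47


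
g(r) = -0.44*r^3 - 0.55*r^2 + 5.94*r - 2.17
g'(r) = -1.32*r^2 - 1.1*r + 5.94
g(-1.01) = -8.28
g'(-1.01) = 5.70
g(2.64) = 1.58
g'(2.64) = -6.16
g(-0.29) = -3.93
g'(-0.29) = 6.15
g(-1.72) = -11.78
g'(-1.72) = 3.93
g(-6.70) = 65.68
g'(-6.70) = -45.94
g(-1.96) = -12.61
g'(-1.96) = 3.03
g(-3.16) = -12.55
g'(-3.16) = -3.76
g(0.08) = -1.70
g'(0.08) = 5.84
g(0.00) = -2.17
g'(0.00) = 5.94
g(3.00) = -1.18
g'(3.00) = -9.24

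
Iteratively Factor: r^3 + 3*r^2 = (r + 3)*(r^2) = r*(r + 3)*(r)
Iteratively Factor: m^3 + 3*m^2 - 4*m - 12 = (m + 2)*(m^2 + m - 6) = (m + 2)*(m + 3)*(m - 2)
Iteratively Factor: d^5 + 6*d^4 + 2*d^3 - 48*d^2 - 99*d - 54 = (d + 3)*(d^4 + 3*d^3 - 7*d^2 - 27*d - 18) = (d + 2)*(d + 3)*(d^3 + d^2 - 9*d - 9) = (d + 2)*(d + 3)^2*(d^2 - 2*d - 3) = (d + 1)*(d + 2)*(d + 3)^2*(d - 3)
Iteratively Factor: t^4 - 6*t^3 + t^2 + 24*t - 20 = (t - 5)*(t^3 - t^2 - 4*t + 4) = (t - 5)*(t - 2)*(t^2 + t - 2) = (t - 5)*(t - 2)*(t - 1)*(t + 2)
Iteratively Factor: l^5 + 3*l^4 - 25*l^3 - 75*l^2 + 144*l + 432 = (l + 3)*(l^4 - 25*l^2 + 144) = (l - 3)*(l + 3)*(l^3 + 3*l^2 - 16*l - 48) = (l - 3)*(l + 3)^2*(l^2 - 16) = (l - 3)*(l + 3)^2*(l + 4)*(l - 4)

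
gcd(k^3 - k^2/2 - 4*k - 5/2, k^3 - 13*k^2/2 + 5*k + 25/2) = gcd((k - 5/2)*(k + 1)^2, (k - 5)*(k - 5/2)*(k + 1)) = k^2 - 3*k/2 - 5/2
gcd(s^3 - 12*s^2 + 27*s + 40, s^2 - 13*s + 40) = s^2 - 13*s + 40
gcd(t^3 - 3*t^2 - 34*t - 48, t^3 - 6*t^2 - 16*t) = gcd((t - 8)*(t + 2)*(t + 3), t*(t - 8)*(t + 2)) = t^2 - 6*t - 16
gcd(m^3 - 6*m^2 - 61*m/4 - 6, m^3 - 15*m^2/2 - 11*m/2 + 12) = m^2 - 13*m/2 - 12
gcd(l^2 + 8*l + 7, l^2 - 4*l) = 1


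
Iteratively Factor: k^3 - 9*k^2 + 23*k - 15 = (k - 1)*(k^2 - 8*k + 15) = (k - 3)*(k - 1)*(k - 5)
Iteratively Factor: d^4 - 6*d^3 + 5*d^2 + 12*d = (d)*(d^3 - 6*d^2 + 5*d + 12) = d*(d - 3)*(d^2 - 3*d - 4) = d*(d - 3)*(d + 1)*(d - 4)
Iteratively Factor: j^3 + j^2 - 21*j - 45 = (j - 5)*(j^2 + 6*j + 9) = (j - 5)*(j + 3)*(j + 3)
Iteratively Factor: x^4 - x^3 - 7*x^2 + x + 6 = (x - 3)*(x^3 + 2*x^2 - x - 2) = (x - 3)*(x - 1)*(x^2 + 3*x + 2) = (x - 3)*(x - 1)*(x + 1)*(x + 2)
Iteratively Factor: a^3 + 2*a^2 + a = (a + 1)*(a^2 + a) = a*(a + 1)*(a + 1)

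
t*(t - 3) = t^2 - 3*t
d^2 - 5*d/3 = d*(d - 5/3)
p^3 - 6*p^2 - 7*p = p*(p - 7)*(p + 1)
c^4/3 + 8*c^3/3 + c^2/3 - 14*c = c*(c/3 + 1)*(c - 2)*(c + 7)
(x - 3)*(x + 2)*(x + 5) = x^3 + 4*x^2 - 11*x - 30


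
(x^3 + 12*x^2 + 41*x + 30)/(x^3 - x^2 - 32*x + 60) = (x^2 + 6*x + 5)/(x^2 - 7*x + 10)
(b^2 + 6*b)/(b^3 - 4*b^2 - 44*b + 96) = b/(b^2 - 10*b + 16)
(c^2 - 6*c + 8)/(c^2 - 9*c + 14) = (c - 4)/(c - 7)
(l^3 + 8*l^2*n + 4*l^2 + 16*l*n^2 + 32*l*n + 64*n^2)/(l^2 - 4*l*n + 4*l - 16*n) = (l^2 + 8*l*n + 16*n^2)/(l - 4*n)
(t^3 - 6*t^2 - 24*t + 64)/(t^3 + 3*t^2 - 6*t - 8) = (t - 8)/(t + 1)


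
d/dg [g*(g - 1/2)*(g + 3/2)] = 3*g^2 + 2*g - 3/4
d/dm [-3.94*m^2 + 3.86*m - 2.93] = 3.86 - 7.88*m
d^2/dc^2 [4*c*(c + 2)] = 8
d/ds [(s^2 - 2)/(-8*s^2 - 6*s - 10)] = (-3*s^2 - 26*s - 6)/(2*(16*s^4 + 24*s^3 + 49*s^2 + 30*s + 25))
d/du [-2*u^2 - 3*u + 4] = -4*u - 3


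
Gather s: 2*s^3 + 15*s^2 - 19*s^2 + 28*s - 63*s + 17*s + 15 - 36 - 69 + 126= 2*s^3 - 4*s^2 - 18*s + 36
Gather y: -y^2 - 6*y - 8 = -y^2 - 6*y - 8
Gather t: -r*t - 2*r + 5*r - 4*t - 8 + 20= 3*r + t*(-r - 4) + 12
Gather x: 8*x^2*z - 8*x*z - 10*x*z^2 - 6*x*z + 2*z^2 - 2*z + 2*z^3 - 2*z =8*x^2*z + x*(-10*z^2 - 14*z) + 2*z^3 + 2*z^2 - 4*z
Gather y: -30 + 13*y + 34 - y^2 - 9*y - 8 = -y^2 + 4*y - 4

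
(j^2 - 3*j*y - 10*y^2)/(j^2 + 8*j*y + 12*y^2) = (j - 5*y)/(j + 6*y)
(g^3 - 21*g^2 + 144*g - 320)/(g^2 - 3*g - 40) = (g^2 - 13*g + 40)/(g + 5)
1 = 1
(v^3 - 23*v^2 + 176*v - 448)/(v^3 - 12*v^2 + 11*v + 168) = (v - 8)/(v + 3)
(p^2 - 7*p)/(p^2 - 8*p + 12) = p*(p - 7)/(p^2 - 8*p + 12)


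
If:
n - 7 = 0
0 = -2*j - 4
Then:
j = -2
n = 7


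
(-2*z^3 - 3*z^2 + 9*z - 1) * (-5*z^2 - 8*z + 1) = 10*z^5 + 31*z^4 - 23*z^3 - 70*z^2 + 17*z - 1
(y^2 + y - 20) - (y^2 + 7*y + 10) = -6*y - 30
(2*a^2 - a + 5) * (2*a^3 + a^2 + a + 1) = 4*a^5 + 11*a^3 + 6*a^2 + 4*a + 5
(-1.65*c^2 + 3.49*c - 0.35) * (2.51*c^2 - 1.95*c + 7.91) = -4.1415*c^4 + 11.9774*c^3 - 20.7355*c^2 + 28.2884*c - 2.7685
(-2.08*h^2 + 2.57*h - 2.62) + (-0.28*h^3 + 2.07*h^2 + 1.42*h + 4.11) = -0.28*h^3 - 0.0100000000000002*h^2 + 3.99*h + 1.49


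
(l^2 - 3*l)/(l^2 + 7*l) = (l - 3)/(l + 7)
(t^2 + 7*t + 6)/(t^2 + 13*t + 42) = (t + 1)/(t + 7)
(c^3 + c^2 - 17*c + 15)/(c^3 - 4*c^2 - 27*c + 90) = (c - 1)/(c - 6)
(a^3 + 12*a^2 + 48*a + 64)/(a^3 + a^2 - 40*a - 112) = (a + 4)/(a - 7)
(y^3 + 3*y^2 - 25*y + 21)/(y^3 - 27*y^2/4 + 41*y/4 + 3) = 4*(y^2 + 6*y - 7)/(4*y^2 - 15*y - 4)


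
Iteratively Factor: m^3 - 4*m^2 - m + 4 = (m + 1)*(m^2 - 5*m + 4) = (m - 1)*(m + 1)*(m - 4)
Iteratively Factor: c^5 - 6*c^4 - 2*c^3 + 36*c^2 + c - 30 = (c + 1)*(c^4 - 7*c^3 + 5*c^2 + 31*c - 30) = (c - 1)*(c + 1)*(c^3 - 6*c^2 - c + 30) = (c - 1)*(c + 1)*(c + 2)*(c^2 - 8*c + 15) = (c - 3)*(c - 1)*(c + 1)*(c + 2)*(c - 5)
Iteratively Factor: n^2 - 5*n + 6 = (n - 3)*(n - 2)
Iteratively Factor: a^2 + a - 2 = (a + 2)*(a - 1)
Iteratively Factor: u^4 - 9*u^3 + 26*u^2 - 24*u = (u - 3)*(u^3 - 6*u^2 + 8*u) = (u - 4)*(u - 3)*(u^2 - 2*u) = (u - 4)*(u - 3)*(u - 2)*(u)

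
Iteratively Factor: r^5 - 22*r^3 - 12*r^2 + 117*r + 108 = (r + 3)*(r^4 - 3*r^3 - 13*r^2 + 27*r + 36) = (r + 3)^2*(r^3 - 6*r^2 + 5*r + 12) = (r - 4)*(r + 3)^2*(r^2 - 2*r - 3) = (r - 4)*(r + 1)*(r + 3)^2*(r - 3)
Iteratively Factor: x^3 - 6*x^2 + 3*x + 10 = (x - 5)*(x^2 - x - 2) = (x - 5)*(x - 2)*(x + 1)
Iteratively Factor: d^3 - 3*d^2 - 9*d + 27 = (d - 3)*(d^2 - 9) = (d - 3)*(d + 3)*(d - 3)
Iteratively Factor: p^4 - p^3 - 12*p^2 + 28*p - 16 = (p - 1)*(p^3 - 12*p + 16) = (p - 2)*(p - 1)*(p^2 + 2*p - 8) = (p - 2)*(p - 1)*(p + 4)*(p - 2)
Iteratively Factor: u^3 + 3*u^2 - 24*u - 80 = (u - 5)*(u^2 + 8*u + 16) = (u - 5)*(u + 4)*(u + 4)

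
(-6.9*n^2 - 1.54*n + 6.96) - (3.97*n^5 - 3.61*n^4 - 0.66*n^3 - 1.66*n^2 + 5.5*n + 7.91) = -3.97*n^5 + 3.61*n^4 + 0.66*n^3 - 5.24*n^2 - 7.04*n - 0.95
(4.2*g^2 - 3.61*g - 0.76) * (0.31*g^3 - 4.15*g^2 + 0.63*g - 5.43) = 1.302*g^5 - 18.5491*g^4 + 17.3919*g^3 - 21.9263*g^2 + 19.1235*g + 4.1268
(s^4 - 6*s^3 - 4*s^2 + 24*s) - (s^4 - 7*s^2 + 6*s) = -6*s^3 + 3*s^2 + 18*s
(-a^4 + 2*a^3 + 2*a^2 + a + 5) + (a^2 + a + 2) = -a^4 + 2*a^3 + 3*a^2 + 2*a + 7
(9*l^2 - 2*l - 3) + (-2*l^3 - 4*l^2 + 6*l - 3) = -2*l^3 + 5*l^2 + 4*l - 6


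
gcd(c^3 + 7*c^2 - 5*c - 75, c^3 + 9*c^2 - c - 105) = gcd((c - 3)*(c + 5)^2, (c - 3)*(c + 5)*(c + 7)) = c^2 + 2*c - 15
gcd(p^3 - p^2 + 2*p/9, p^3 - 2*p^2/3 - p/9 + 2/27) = p^2 - p + 2/9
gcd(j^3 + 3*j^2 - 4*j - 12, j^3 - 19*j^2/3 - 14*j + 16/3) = j + 2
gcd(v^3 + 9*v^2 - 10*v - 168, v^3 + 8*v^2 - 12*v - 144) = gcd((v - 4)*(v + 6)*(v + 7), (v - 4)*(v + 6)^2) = v^2 + 2*v - 24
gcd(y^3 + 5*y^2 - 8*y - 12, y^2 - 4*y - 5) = y + 1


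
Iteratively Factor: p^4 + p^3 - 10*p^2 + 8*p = (p)*(p^3 + p^2 - 10*p + 8) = p*(p + 4)*(p^2 - 3*p + 2) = p*(p - 2)*(p + 4)*(p - 1)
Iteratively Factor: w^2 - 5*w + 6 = (w - 2)*(w - 3)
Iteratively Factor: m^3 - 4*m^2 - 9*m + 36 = (m + 3)*(m^2 - 7*m + 12) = (m - 3)*(m + 3)*(m - 4)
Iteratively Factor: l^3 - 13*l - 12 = (l + 1)*(l^2 - l - 12) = (l - 4)*(l + 1)*(l + 3)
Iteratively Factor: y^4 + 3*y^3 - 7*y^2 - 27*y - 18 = (y + 1)*(y^3 + 2*y^2 - 9*y - 18) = (y - 3)*(y + 1)*(y^2 + 5*y + 6) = (y - 3)*(y + 1)*(y + 3)*(y + 2)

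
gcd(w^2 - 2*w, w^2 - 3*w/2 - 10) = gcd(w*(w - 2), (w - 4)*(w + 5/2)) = 1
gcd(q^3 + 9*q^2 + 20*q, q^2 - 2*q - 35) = q + 5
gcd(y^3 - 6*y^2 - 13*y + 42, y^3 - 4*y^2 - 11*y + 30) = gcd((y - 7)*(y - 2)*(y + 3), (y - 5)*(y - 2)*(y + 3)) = y^2 + y - 6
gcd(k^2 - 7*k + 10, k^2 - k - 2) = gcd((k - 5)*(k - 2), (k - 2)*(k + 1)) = k - 2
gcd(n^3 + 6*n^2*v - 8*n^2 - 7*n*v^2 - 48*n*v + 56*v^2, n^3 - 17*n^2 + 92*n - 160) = n - 8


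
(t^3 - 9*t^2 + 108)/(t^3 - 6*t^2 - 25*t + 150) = (t^2 - 3*t - 18)/(t^2 - 25)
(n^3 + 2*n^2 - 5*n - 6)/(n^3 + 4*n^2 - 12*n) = (n^2 + 4*n + 3)/(n*(n + 6))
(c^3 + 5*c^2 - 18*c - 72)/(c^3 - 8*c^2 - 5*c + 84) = (c + 6)/(c - 7)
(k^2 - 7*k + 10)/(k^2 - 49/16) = 16*(k^2 - 7*k + 10)/(16*k^2 - 49)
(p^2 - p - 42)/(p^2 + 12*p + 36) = (p - 7)/(p + 6)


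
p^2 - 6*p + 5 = (p - 5)*(p - 1)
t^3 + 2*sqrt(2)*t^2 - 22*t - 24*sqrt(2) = (t - 3*sqrt(2))*(t + sqrt(2))*(t + 4*sqrt(2))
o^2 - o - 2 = (o - 2)*(o + 1)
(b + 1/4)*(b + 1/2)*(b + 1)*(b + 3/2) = b^4 + 13*b^3/4 + 7*b^2/2 + 23*b/16 + 3/16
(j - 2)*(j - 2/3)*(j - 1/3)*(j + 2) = j^4 - j^3 - 34*j^2/9 + 4*j - 8/9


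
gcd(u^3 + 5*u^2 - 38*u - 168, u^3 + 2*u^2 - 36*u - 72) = u - 6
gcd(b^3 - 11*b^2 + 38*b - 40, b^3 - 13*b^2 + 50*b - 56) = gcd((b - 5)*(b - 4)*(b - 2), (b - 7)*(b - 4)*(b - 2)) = b^2 - 6*b + 8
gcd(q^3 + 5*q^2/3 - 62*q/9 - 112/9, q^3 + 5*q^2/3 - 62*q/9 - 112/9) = q^3 + 5*q^2/3 - 62*q/9 - 112/9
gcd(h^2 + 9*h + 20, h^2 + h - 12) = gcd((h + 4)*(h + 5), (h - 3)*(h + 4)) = h + 4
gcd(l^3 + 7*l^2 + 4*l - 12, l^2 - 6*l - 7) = 1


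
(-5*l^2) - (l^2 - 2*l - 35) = -6*l^2 + 2*l + 35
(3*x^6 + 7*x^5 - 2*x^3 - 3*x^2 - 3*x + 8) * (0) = 0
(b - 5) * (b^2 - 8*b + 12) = b^3 - 13*b^2 + 52*b - 60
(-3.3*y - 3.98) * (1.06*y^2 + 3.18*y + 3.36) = -3.498*y^3 - 14.7128*y^2 - 23.7444*y - 13.3728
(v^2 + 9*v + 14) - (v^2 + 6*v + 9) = 3*v + 5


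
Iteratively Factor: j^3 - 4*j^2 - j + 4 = (j - 4)*(j^2 - 1) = (j - 4)*(j - 1)*(j + 1)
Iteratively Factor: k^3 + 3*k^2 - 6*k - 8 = (k - 2)*(k^2 + 5*k + 4) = (k - 2)*(k + 4)*(k + 1)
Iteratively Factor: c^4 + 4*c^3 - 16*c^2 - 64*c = (c + 4)*(c^3 - 16*c) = (c + 4)^2*(c^2 - 4*c) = (c - 4)*(c + 4)^2*(c)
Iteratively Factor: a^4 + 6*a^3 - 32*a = (a - 2)*(a^3 + 8*a^2 + 16*a) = a*(a - 2)*(a^2 + 8*a + 16) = a*(a - 2)*(a + 4)*(a + 4)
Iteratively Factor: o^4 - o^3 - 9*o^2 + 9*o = (o - 3)*(o^3 + 2*o^2 - 3*o) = (o - 3)*(o - 1)*(o^2 + 3*o) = (o - 3)*(o - 1)*(o + 3)*(o)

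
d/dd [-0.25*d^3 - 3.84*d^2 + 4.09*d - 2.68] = -0.75*d^2 - 7.68*d + 4.09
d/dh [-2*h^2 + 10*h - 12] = 10 - 4*h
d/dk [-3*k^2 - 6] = -6*k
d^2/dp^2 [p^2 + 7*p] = 2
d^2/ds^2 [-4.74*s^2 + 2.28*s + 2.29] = -9.48000000000000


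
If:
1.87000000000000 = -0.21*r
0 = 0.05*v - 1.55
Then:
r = -8.90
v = 31.00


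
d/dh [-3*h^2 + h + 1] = 1 - 6*h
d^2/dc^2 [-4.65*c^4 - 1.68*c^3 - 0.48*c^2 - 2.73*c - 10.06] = -55.8*c^2 - 10.08*c - 0.96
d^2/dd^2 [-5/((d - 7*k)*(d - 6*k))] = 10*(-(d - 7*k)^2 - (d - 7*k)*(d - 6*k) - (d - 6*k)^2)/((d - 7*k)^3*(d - 6*k)^3)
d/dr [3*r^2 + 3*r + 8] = 6*r + 3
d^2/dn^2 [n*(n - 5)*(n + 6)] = 6*n + 2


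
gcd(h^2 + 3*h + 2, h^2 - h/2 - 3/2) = h + 1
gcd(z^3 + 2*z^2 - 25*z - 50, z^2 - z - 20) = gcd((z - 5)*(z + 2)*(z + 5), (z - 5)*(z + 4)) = z - 5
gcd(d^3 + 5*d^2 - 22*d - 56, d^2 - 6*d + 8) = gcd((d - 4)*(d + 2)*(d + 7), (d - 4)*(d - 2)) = d - 4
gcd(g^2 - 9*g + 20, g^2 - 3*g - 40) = 1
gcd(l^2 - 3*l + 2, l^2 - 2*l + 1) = l - 1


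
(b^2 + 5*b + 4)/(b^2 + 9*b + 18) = (b^2 + 5*b + 4)/(b^2 + 9*b + 18)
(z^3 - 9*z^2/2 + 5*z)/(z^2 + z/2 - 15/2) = z*(z - 2)/(z + 3)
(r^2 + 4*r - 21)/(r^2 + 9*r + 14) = (r - 3)/(r + 2)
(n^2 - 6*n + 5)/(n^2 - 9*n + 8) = (n - 5)/(n - 8)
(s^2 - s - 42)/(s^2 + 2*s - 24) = (s - 7)/(s - 4)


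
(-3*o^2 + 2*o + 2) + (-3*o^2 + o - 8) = -6*o^2 + 3*o - 6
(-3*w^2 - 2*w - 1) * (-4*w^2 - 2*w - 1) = 12*w^4 + 14*w^3 + 11*w^2 + 4*w + 1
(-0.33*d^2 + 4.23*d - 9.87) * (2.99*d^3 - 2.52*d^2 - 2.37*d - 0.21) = -0.9867*d^5 + 13.4793*d^4 - 39.3888*d^3 + 14.9166*d^2 + 22.5036*d + 2.0727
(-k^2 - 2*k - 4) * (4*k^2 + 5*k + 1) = -4*k^4 - 13*k^3 - 27*k^2 - 22*k - 4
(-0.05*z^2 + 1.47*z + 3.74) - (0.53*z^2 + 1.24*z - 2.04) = -0.58*z^2 + 0.23*z + 5.78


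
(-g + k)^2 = g^2 - 2*g*k + k^2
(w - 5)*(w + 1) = w^2 - 4*w - 5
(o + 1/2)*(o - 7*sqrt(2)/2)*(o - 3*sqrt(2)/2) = o^3 - 5*sqrt(2)*o^2 + o^2/2 - 5*sqrt(2)*o/2 + 21*o/2 + 21/4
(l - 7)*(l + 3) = l^2 - 4*l - 21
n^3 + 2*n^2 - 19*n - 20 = (n - 4)*(n + 1)*(n + 5)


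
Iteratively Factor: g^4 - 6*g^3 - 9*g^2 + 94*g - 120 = (g - 2)*(g^3 - 4*g^2 - 17*g + 60) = (g - 3)*(g - 2)*(g^2 - g - 20) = (g - 5)*(g - 3)*(g - 2)*(g + 4)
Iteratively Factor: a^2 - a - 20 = (a - 5)*(a + 4)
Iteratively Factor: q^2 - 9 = (q + 3)*(q - 3)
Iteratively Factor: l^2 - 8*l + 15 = (l - 3)*(l - 5)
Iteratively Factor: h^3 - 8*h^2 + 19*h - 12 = (h - 1)*(h^2 - 7*h + 12) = (h - 3)*(h - 1)*(h - 4)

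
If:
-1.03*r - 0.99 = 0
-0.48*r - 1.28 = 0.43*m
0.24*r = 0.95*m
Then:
No Solution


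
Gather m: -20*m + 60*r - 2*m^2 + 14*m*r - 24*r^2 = -2*m^2 + m*(14*r - 20) - 24*r^2 + 60*r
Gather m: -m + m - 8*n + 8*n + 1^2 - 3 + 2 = 0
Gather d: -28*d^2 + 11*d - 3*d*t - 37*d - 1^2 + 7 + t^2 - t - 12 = -28*d^2 + d*(-3*t - 26) + t^2 - t - 6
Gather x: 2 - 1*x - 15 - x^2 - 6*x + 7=-x^2 - 7*x - 6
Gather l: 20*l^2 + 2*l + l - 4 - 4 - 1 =20*l^2 + 3*l - 9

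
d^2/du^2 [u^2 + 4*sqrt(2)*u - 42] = 2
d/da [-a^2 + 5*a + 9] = 5 - 2*a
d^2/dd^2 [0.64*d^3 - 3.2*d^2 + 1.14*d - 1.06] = 3.84*d - 6.4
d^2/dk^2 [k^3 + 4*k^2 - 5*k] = 6*k + 8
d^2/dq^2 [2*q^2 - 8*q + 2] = 4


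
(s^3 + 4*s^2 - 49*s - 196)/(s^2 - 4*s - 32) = (s^2 - 49)/(s - 8)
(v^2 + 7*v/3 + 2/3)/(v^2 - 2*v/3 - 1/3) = (v + 2)/(v - 1)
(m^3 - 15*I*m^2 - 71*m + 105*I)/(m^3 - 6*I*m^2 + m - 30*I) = (m - 7*I)/(m + 2*I)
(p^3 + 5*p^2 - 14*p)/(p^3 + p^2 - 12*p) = (p^2 + 5*p - 14)/(p^2 + p - 12)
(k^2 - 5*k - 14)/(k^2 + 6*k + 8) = (k - 7)/(k + 4)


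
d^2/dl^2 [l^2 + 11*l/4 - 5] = 2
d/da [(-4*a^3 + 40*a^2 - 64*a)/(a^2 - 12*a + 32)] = 4*(-a^2 + 8*a - 8)/(a^2 - 8*a + 16)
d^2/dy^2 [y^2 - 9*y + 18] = 2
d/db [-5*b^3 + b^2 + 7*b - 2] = -15*b^2 + 2*b + 7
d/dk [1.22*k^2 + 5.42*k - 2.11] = 2.44*k + 5.42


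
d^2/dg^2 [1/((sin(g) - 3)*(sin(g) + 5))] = (-4*sin(g)^4 - 6*sin(g)^3 - 58*sin(g)^2 - 18*sin(g) + 38)/((sin(g) - 3)^3*(sin(g) + 5)^3)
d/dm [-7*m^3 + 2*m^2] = m*(4 - 21*m)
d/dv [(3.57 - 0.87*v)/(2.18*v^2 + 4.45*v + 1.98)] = (1.8966*v^2 - 15.5652*v - 17.6091)/(4.7524*v^4 + 19.402*v^3 + 28.4353*v^2 + 17.622*v + 3.9204)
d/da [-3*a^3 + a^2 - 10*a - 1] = -9*a^2 + 2*a - 10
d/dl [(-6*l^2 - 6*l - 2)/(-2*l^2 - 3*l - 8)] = 2*(3*l^2 + 44*l + 21)/(4*l^4 + 12*l^3 + 41*l^2 + 48*l + 64)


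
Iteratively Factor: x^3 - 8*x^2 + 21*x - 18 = (x - 3)*(x^2 - 5*x + 6) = (x - 3)^2*(x - 2)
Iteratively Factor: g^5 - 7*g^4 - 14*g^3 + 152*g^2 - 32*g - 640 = (g + 4)*(g^4 - 11*g^3 + 30*g^2 + 32*g - 160) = (g - 5)*(g + 4)*(g^3 - 6*g^2 + 32) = (g - 5)*(g - 4)*(g + 4)*(g^2 - 2*g - 8) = (g - 5)*(g - 4)*(g + 2)*(g + 4)*(g - 4)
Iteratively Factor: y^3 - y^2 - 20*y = (y + 4)*(y^2 - 5*y) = (y - 5)*(y + 4)*(y)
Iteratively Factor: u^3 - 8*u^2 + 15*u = (u - 3)*(u^2 - 5*u) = (u - 5)*(u - 3)*(u)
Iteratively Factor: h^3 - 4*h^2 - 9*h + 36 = (h - 4)*(h^2 - 9) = (h - 4)*(h + 3)*(h - 3)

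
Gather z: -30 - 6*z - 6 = -6*z - 36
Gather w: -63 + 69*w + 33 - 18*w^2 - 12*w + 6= -18*w^2 + 57*w - 24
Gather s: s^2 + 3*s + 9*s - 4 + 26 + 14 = s^2 + 12*s + 36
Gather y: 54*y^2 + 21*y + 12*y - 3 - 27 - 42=54*y^2 + 33*y - 72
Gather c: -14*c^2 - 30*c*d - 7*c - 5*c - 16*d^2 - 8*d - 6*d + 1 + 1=-14*c^2 + c*(-30*d - 12) - 16*d^2 - 14*d + 2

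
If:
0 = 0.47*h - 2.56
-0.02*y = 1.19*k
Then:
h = 5.45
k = -0.0168067226890756*y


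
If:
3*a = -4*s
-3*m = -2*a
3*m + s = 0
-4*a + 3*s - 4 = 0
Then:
No Solution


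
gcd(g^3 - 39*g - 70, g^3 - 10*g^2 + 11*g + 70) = g^2 - 5*g - 14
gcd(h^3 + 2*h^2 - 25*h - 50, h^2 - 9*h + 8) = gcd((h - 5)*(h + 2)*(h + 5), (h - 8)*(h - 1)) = 1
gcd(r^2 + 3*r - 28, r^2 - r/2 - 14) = r - 4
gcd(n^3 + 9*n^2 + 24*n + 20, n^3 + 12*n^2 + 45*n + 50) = n^2 + 7*n + 10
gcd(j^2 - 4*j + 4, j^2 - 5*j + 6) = j - 2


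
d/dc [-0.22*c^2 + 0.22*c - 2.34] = 0.22 - 0.44*c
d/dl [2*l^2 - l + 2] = 4*l - 1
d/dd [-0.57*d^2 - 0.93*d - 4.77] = -1.14*d - 0.93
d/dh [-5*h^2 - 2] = -10*h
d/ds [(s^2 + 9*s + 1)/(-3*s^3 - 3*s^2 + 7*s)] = (3*s^4 + 54*s^3 + 43*s^2 + 6*s - 7)/(s^2*(9*s^4 + 18*s^3 - 33*s^2 - 42*s + 49))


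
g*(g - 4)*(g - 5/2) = g^3 - 13*g^2/2 + 10*g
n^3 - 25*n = n*(n - 5)*(n + 5)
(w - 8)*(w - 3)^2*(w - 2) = w^4 - 16*w^3 + 85*w^2 - 186*w + 144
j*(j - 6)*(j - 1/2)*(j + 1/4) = j^4 - 25*j^3/4 + 11*j^2/8 + 3*j/4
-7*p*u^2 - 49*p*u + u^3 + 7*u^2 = u*(-7*p + u)*(u + 7)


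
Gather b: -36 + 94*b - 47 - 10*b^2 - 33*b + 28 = -10*b^2 + 61*b - 55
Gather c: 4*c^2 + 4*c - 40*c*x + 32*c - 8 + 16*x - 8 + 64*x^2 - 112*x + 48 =4*c^2 + c*(36 - 40*x) + 64*x^2 - 96*x + 32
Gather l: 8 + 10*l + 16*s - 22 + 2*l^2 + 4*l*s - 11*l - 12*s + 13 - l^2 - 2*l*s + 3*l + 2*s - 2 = l^2 + l*(2*s + 2) + 6*s - 3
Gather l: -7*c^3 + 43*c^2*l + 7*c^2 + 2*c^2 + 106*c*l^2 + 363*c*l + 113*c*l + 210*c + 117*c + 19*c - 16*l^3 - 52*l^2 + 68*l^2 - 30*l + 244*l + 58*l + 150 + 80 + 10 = -7*c^3 + 9*c^2 + 346*c - 16*l^3 + l^2*(106*c + 16) + l*(43*c^2 + 476*c + 272) + 240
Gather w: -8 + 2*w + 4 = 2*w - 4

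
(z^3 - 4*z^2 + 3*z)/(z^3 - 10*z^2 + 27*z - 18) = z/(z - 6)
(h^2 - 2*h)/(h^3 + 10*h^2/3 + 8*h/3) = 3*(h - 2)/(3*h^2 + 10*h + 8)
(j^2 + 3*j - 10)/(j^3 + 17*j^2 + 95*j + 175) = (j - 2)/(j^2 + 12*j + 35)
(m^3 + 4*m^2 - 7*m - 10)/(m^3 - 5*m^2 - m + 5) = (m^2 + 3*m - 10)/(m^2 - 6*m + 5)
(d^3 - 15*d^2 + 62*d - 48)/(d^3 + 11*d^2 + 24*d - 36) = (d^2 - 14*d + 48)/(d^2 + 12*d + 36)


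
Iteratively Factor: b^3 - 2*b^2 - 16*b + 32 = (b + 4)*(b^2 - 6*b + 8) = (b - 4)*(b + 4)*(b - 2)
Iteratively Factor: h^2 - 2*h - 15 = (h + 3)*(h - 5)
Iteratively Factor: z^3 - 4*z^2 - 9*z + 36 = (z + 3)*(z^2 - 7*z + 12) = (z - 3)*(z + 3)*(z - 4)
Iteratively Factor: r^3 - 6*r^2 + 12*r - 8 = (r - 2)*(r^2 - 4*r + 4) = (r - 2)^2*(r - 2)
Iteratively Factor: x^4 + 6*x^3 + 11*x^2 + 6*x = (x)*(x^3 + 6*x^2 + 11*x + 6) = x*(x + 3)*(x^2 + 3*x + 2) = x*(x + 1)*(x + 3)*(x + 2)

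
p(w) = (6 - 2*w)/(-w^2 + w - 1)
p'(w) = (6 - 2*w)*(2*w - 1)/(-w^2 + w - 1)^2 - 2/(-w^2 + w - 1) = 2*(w^2 - w - (w - 3)*(2*w - 1) + 1)/(w^2 - w + 1)^2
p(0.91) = -4.55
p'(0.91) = 6.24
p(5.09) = 0.19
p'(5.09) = 0.01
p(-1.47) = -1.93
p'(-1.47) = -1.21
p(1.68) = -1.23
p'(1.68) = 2.29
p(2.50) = -0.21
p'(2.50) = 0.60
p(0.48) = -6.72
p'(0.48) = 2.31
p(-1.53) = -1.86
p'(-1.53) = -1.14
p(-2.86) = -0.97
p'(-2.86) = -0.38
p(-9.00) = -0.26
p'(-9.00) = -0.03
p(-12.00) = -0.19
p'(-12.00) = -0.02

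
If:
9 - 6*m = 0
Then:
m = 3/2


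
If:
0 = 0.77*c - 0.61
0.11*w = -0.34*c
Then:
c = 0.79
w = -2.45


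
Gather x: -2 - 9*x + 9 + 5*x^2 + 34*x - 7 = 5*x^2 + 25*x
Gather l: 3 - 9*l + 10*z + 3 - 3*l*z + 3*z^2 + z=l*(-3*z - 9) + 3*z^2 + 11*z + 6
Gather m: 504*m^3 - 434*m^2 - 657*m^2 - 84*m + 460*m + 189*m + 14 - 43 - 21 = 504*m^3 - 1091*m^2 + 565*m - 50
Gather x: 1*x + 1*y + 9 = x + y + 9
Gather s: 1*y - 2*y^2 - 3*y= -2*y^2 - 2*y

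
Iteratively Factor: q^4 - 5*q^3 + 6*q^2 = (q - 2)*(q^3 - 3*q^2) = (q - 3)*(q - 2)*(q^2) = q*(q - 3)*(q - 2)*(q)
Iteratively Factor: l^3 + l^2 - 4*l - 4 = (l + 1)*(l^2 - 4) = (l + 1)*(l + 2)*(l - 2)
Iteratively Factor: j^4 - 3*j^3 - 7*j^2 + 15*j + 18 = (j - 3)*(j^3 - 7*j - 6) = (j - 3)*(j + 2)*(j^2 - 2*j - 3) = (j - 3)*(j + 1)*(j + 2)*(j - 3)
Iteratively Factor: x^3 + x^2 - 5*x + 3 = (x + 3)*(x^2 - 2*x + 1) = (x - 1)*(x + 3)*(x - 1)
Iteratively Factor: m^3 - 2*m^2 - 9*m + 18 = (m - 3)*(m^2 + m - 6) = (m - 3)*(m - 2)*(m + 3)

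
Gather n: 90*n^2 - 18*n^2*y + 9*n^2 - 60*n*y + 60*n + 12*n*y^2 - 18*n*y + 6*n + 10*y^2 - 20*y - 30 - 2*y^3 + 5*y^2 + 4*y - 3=n^2*(99 - 18*y) + n*(12*y^2 - 78*y + 66) - 2*y^3 + 15*y^2 - 16*y - 33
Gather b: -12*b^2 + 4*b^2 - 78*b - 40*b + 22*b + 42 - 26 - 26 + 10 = -8*b^2 - 96*b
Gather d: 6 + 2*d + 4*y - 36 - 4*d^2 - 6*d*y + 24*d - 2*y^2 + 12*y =-4*d^2 + d*(26 - 6*y) - 2*y^2 + 16*y - 30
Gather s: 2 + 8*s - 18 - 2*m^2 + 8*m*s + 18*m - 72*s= -2*m^2 + 18*m + s*(8*m - 64) - 16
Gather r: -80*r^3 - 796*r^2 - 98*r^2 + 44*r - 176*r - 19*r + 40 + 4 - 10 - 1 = -80*r^3 - 894*r^2 - 151*r + 33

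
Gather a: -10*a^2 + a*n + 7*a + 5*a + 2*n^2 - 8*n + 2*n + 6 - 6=-10*a^2 + a*(n + 12) + 2*n^2 - 6*n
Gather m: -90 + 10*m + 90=10*m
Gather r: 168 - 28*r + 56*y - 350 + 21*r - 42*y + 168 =-7*r + 14*y - 14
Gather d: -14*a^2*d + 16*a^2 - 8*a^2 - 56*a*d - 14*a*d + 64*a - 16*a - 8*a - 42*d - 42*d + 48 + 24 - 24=8*a^2 + 40*a + d*(-14*a^2 - 70*a - 84) + 48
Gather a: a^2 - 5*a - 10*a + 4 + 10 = a^2 - 15*a + 14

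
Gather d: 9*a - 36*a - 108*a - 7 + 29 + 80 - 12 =90 - 135*a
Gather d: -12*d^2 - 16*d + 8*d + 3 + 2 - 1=-12*d^2 - 8*d + 4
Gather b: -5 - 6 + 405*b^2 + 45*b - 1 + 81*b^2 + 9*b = 486*b^2 + 54*b - 12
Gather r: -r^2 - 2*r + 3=-r^2 - 2*r + 3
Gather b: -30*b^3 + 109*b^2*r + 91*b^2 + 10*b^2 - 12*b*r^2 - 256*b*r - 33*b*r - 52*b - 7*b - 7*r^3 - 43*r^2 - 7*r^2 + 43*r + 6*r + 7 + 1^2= -30*b^3 + b^2*(109*r + 101) + b*(-12*r^2 - 289*r - 59) - 7*r^3 - 50*r^2 + 49*r + 8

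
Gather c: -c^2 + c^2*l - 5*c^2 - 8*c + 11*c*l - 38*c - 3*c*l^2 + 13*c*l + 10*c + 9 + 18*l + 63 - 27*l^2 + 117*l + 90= c^2*(l - 6) + c*(-3*l^2 + 24*l - 36) - 27*l^2 + 135*l + 162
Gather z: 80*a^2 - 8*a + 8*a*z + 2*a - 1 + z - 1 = 80*a^2 - 6*a + z*(8*a + 1) - 2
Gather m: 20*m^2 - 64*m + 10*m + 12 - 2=20*m^2 - 54*m + 10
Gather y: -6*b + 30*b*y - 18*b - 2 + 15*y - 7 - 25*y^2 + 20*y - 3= -24*b - 25*y^2 + y*(30*b + 35) - 12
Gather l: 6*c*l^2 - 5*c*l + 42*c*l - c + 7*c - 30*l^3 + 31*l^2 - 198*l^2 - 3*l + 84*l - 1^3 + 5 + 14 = 6*c - 30*l^3 + l^2*(6*c - 167) + l*(37*c + 81) + 18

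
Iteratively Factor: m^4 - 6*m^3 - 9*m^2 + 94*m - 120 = (m - 5)*(m^3 - m^2 - 14*m + 24) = (m - 5)*(m - 2)*(m^2 + m - 12) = (m - 5)*(m - 2)*(m + 4)*(m - 3)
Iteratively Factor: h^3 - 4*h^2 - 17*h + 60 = (h - 5)*(h^2 + h - 12) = (h - 5)*(h + 4)*(h - 3)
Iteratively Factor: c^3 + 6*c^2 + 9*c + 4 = (c + 1)*(c^2 + 5*c + 4) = (c + 1)^2*(c + 4)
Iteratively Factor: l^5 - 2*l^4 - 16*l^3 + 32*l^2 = (l)*(l^4 - 2*l^3 - 16*l^2 + 32*l) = l*(l - 4)*(l^3 + 2*l^2 - 8*l) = l*(l - 4)*(l + 4)*(l^2 - 2*l) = l*(l - 4)*(l - 2)*(l + 4)*(l)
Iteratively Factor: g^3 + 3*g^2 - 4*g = (g)*(g^2 + 3*g - 4) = g*(g - 1)*(g + 4)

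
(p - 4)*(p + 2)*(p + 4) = p^3 + 2*p^2 - 16*p - 32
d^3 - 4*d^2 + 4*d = d*(d - 2)^2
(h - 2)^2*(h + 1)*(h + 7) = h^4 + 4*h^3 - 21*h^2 + 4*h + 28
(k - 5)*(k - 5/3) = k^2 - 20*k/3 + 25/3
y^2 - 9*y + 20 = (y - 5)*(y - 4)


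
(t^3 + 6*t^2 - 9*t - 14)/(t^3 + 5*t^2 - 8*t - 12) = (t + 7)/(t + 6)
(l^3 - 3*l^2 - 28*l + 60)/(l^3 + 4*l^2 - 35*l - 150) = (l - 2)/(l + 5)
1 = 1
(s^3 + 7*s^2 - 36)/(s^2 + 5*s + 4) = (s^3 + 7*s^2 - 36)/(s^2 + 5*s + 4)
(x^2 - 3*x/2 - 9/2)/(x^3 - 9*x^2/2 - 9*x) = (x - 3)/(x*(x - 6))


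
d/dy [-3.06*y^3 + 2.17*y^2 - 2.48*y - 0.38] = -9.18*y^2 + 4.34*y - 2.48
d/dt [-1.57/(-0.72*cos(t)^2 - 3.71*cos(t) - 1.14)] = (2.2608*cos(t) + 5.8247)*sin(t)/(0.72*cos(t)^2 + 3.71*cos(t) + 1.14)^2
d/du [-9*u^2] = -18*u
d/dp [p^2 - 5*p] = 2*p - 5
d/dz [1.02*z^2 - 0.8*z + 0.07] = 2.04*z - 0.8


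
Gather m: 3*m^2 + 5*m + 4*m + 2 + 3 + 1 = 3*m^2 + 9*m + 6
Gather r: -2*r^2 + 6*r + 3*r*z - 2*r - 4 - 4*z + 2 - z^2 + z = -2*r^2 + r*(3*z + 4) - z^2 - 3*z - 2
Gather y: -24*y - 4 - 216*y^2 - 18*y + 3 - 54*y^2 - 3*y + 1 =-270*y^2 - 45*y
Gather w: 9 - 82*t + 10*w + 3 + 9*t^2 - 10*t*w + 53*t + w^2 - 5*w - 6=9*t^2 - 29*t + w^2 + w*(5 - 10*t) + 6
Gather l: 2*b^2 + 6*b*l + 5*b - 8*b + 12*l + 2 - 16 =2*b^2 - 3*b + l*(6*b + 12) - 14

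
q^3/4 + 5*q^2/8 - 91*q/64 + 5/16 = (q/4 + 1)*(q - 5/4)*(q - 1/4)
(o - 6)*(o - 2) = o^2 - 8*o + 12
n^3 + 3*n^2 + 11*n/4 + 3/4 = (n + 1/2)*(n + 1)*(n + 3/2)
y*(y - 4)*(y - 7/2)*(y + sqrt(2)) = y^4 - 15*y^3/2 + sqrt(2)*y^3 - 15*sqrt(2)*y^2/2 + 14*y^2 + 14*sqrt(2)*y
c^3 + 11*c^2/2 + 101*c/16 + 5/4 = (c + 1/4)*(c + 5/4)*(c + 4)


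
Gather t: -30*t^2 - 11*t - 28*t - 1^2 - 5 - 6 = -30*t^2 - 39*t - 12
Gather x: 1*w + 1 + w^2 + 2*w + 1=w^2 + 3*w + 2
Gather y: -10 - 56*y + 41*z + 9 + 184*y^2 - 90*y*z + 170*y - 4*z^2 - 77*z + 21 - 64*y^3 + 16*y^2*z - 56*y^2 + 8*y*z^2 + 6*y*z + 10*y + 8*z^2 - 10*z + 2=-64*y^3 + y^2*(16*z + 128) + y*(8*z^2 - 84*z + 124) + 4*z^2 - 46*z + 22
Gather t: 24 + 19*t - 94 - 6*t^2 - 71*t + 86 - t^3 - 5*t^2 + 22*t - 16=-t^3 - 11*t^2 - 30*t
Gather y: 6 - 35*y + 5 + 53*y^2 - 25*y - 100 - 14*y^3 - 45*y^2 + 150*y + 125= -14*y^3 + 8*y^2 + 90*y + 36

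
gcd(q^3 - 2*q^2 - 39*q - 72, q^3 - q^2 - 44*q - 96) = q^2 - 5*q - 24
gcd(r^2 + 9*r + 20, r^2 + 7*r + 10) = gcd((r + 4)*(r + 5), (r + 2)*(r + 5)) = r + 5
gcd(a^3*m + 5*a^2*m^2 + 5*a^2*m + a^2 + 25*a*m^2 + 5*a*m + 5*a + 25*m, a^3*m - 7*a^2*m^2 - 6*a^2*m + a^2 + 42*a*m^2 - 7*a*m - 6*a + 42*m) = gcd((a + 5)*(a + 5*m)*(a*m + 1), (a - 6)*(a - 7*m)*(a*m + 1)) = a*m + 1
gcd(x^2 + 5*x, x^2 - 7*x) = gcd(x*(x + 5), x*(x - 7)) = x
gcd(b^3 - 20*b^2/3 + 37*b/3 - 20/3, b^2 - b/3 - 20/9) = b - 5/3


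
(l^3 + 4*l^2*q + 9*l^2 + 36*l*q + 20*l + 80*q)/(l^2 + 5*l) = l + 4*q + 4 + 16*q/l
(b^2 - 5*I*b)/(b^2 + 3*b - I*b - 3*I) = b*(b - 5*I)/(b^2 + b*(3 - I) - 3*I)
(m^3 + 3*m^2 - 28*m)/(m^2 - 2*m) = (m^2 + 3*m - 28)/(m - 2)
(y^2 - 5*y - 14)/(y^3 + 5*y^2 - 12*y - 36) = (y - 7)/(y^2 + 3*y - 18)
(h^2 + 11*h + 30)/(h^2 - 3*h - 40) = (h + 6)/(h - 8)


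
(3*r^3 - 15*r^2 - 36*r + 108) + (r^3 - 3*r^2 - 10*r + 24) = 4*r^3 - 18*r^2 - 46*r + 132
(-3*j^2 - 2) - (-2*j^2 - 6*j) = -j^2 + 6*j - 2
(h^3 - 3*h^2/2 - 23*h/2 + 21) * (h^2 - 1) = h^5 - 3*h^4/2 - 25*h^3/2 + 45*h^2/2 + 23*h/2 - 21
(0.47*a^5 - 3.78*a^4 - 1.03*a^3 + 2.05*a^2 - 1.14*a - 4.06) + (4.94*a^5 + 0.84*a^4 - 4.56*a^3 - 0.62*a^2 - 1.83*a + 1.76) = 5.41*a^5 - 2.94*a^4 - 5.59*a^3 + 1.43*a^2 - 2.97*a - 2.3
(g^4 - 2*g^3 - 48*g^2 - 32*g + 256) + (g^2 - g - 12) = g^4 - 2*g^3 - 47*g^2 - 33*g + 244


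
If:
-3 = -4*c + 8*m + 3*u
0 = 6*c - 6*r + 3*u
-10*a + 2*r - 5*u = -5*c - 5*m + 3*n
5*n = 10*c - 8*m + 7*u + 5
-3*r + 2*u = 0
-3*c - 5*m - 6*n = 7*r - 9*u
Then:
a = 1881/4745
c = -309/1898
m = -171/1898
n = -521/949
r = -618/949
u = -927/949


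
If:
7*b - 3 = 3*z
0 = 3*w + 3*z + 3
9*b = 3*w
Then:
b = 0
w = 0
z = -1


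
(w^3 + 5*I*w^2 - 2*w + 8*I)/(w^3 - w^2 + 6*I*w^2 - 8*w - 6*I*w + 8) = (w - I)/(w - 1)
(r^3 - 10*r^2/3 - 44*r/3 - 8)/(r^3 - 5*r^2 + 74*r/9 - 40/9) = 3*(3*r^3 - 10*r^2 - 44*r - 24)/(9*r^3 - 45*r^2 + 74*r - 40)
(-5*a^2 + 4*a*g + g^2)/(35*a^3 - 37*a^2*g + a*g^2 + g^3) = (-5*a - g)/(35*a^2 - 2*a*g - g^2)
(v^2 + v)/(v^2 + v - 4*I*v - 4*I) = v/(v - 4*I)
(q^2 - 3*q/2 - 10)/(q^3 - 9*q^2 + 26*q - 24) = (q + 5/2)/(q^2 - 5*q + 6)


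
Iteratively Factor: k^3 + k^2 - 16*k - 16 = (k + 4)*(k^2 - 3*k - 4) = (k + 1)*(k + 4)*(k - 4)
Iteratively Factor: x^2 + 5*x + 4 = (x + 4)*(x + 1)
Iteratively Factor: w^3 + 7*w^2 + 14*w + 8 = (w + 2)*(w^2 + 5*w + 4) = (w + 1)*(w + 2)*(w + 4)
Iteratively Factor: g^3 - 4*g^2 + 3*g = (g)*(g^2 - 4*g + 3) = g*(g - 1)*(g - 3)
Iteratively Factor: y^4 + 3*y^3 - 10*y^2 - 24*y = (y - 3)*(y^3 + 6*y^2 + 8*y) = (y - 3)*(y + 4)*(y^2 + 2*y) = (y - 3)*(y + 2)*(y + 4)*(y)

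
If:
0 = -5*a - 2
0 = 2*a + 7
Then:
No Solution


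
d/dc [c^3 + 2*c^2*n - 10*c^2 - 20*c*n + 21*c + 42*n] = 3*c^2 + 4*c*n - 20*c - 20*n + 21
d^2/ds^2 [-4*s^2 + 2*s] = -8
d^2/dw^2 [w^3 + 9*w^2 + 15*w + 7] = 6*w + 18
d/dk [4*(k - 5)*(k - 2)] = 8*k - 28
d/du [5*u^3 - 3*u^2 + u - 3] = 15*u^2 - 6*u + 1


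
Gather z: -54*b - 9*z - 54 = -54*b - 9*z - 54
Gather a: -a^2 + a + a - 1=-a^2 + 2*a - 1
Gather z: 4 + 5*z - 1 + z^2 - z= z^2 + 4*z + 3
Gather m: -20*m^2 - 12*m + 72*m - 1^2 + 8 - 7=-20*m^2 + 60*m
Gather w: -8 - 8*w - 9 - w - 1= -9*w - 18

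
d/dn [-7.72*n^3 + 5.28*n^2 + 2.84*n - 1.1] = -23.16*n^2 + 10.56*n + 2.84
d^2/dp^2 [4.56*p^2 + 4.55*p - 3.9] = 9.12000000000000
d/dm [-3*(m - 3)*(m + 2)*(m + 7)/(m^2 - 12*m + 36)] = 3*(-m^3 + 18*m^2 + 59*m - 162)/(m^3 - 18*m^2 + 108*m - 216)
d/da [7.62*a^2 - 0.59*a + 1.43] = 15.24*a - 0.59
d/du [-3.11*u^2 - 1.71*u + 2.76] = -6.22*u - 1.71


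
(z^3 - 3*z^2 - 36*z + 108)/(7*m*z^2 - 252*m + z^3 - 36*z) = (z - 3)/(7*m + z)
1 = 1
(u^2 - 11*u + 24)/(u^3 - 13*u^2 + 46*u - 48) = 1/(u - 2)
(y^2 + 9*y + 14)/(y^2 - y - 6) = (y + 7)/(y - 3)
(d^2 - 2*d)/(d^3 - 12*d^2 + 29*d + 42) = d*(d - 2)/(d^3 - 12*d^2 + 29*d + 42)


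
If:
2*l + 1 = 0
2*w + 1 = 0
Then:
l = -1/2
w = -1/2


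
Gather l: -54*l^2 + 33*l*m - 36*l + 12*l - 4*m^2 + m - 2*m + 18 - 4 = -54*l^2 + l*(33*m - 24) - 4*m^2 - m + 14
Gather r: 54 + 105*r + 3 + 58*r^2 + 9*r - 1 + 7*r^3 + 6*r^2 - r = 7*r^3 + 64*r^2 + 113*r + 56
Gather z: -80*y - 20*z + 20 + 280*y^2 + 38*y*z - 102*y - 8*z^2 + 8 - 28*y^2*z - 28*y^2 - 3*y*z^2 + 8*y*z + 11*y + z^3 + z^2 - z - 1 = 252*y^2 - 171*y + z^3 + z^2*(-3*y - 7) + z*(-28*y^2 + 46*y - 21) + 27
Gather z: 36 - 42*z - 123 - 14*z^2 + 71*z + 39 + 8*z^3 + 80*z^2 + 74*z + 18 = 8*z^3 + 66*z^2 + 103*z - 30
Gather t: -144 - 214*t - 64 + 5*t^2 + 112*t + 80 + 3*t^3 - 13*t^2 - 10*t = 3*t^3 - 8*t^2 - 112*t - 128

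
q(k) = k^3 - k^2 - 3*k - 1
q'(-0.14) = -2.66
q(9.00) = 620.00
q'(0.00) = -3.00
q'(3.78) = 32.31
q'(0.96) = -2.16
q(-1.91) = -5.89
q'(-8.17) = 213.59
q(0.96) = -3.92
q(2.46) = 0.46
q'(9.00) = 222.00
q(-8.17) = -588.58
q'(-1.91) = 11.76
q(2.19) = -1.86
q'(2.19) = 7.01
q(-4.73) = -115.01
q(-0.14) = -0.60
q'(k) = 3*k^2 - 2*k - 3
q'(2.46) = 10.23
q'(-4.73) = 73.58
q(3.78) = 27.38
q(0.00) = -1.00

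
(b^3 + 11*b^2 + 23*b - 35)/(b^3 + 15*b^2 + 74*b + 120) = (b^2 + 6*b - 7)/(b^2 + 10*b + 24)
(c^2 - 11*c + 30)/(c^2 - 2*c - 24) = (c - 5)/(c + 4)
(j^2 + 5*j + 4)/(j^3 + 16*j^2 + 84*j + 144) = (j + 1)/(j^2 + 12*j + 36)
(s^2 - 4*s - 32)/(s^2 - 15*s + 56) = (s + 4)/(s - 7)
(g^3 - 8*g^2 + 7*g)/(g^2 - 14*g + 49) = g*(g - 1)/(g - 7)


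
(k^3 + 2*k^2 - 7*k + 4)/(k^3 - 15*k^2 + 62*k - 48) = (k^2 + 3*k - 4)/(k^2 - 14*k + 48)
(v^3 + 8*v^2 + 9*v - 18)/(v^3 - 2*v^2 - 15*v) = (v^2 + 5*v - 6)/(v*(v - 5))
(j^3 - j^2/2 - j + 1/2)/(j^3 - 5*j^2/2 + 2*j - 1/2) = (j + 1)/(j - 1)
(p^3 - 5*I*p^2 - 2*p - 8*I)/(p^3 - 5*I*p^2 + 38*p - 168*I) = (p^2 - I*p + 2)/(p^2 - I*p + 42)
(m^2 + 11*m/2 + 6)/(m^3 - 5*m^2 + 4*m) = (m^2 + 11*m/2 + 6)/(m*(m^2 - 5*m + 4))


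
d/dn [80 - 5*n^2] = -10*n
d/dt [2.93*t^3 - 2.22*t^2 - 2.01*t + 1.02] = 8.79*t^2 - 4.44*t - 2.01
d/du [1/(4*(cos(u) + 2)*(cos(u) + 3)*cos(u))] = (3*sin(u) + 6*sin(u)/cos(u)^2 + 10*tan(u))/(4*(cos(u) + 2)^2*(cos(u) + 3)^2)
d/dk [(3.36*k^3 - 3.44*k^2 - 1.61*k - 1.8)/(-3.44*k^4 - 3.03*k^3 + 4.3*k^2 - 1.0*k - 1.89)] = (11.5584*k^6 - 23.6672*k^5 - 12.5904*k^4 - 41.2446*k^3 - 25.0502*k^2 + 28.4832*k + 1.2429)/(11.8336*k^8 + 20.8464*k^7 - 20.4031*k^6 - 19.178*k^5 + 37.5532*k^4 + 2.8534*k^3 - 15.254*k^2 + 3.78*k + 3.5721)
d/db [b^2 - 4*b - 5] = 2*b - 4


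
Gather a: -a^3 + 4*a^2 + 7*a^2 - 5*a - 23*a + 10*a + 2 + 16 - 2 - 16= -a^3 + 11*a^2 - 18*a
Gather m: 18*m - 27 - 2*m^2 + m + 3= -2*m^2 + 19*m - 24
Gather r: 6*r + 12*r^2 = 12*r^2 + 6*r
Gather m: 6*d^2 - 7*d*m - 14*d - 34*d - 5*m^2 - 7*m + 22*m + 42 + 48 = 6*d^2 - 48*d - 5*m^2 + m*(15 - 7*d) + 90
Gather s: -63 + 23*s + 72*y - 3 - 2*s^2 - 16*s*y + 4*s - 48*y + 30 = -2*s^2 + s*(27 - 16*y) + 24*y - 36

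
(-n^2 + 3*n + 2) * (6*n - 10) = -6*n^3 + 28*n^2 - 18*n - 20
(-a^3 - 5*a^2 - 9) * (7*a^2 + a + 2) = -7*a^5 - 36*a^4 - 7*a^3 - 73*a^2 - 9*a - 18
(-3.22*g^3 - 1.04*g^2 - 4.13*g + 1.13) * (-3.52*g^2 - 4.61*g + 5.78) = 11.3344*g^5 + 18.505*g^4 + 0.720399999999996*g^3 + 9.0505*g^2 - 29.0807*g + 6.5314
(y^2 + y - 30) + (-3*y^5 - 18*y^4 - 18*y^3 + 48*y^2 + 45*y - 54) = -3*y^5 - 18*y^4 - 18*y^3 + 49*y^2 + 46*y - 84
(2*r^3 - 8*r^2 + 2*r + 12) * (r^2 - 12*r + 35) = 2*r^5 - 32*r^4 + 168*r^3 - 292*r^2 - 74*r + 420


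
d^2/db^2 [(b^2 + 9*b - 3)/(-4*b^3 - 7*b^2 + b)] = 2*(-16*b^6 - 432*b^5 - 480*b^4 + 188*b^3 + 405*b^2 - 63*b + 3)/(b^3*(64*b^6 + 336*b^5 + 540*b^4 + 175*b^3 - 135*b^2 + 21*b - 1))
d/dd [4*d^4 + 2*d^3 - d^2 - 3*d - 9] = 16*d^3 + 6*d^2 - 2*d - 3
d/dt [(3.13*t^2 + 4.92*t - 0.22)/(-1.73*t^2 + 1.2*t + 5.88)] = (12.2676*t^2 + 36.0476*t + 29.1936)/(2.9929*t^4 - 4.152*t^3 - 18.9048*t^2 + 14.112*t + 34.5744)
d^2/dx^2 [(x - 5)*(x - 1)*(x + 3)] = 6*x - 6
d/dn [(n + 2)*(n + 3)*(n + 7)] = 3*n^2 + 24*n + 41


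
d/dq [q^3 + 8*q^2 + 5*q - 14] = 3*q^2 + 16*q + 5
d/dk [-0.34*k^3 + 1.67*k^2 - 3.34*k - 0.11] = -1.02*k^2 + 3.34*k - 3.34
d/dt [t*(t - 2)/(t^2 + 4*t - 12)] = 6/(t^2 + 12*t + 36)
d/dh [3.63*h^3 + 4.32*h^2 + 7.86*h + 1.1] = 10.89*h^2 + 8.64*h + 7.86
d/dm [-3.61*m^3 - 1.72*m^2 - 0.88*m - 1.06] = -10.83*m^2 - 3.44*m - 0.88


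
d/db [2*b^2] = 4*b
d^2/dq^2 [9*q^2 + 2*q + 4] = 18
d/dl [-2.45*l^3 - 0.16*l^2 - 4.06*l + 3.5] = -7.35*l^2 - 0.32*l - 4.06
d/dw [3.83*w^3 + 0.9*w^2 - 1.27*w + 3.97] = 11.49*w^2 + 1.8*w - 1.27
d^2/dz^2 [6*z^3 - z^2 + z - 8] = 36*z - 2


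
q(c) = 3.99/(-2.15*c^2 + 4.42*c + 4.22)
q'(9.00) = 0.01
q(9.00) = -0.03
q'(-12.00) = -0.00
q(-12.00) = -0.01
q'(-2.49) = -0.15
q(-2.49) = -0.20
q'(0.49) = -0.27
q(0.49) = 0.68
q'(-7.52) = -0.01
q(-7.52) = -0.03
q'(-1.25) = -1.80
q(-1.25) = -0.86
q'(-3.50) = -0.05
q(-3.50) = -0.11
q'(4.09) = 0.28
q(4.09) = -0.29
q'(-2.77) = -0.11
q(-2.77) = -0.16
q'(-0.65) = -149.63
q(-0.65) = 9.10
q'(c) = 3.99*(4.3*c - 4.42)/(-2.15*c^2 + 4.42*c + 4.22)^2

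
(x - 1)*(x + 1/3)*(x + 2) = x^3 + 4*x^2/3 - 5*x/3 - 2/3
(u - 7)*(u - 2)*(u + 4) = u^3 - 5*u^2 - 22*u + 56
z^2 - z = z*(z - 1)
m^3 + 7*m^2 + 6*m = m*(m + 1)*(m + 6)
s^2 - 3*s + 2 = (s - 2)*(s - 1)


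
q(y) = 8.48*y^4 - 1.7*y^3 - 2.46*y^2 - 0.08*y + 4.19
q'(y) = 33.92*y^3 - 5.1*y^2 - 4.92*y - 0.08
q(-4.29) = 2965.75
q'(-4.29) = -2750.94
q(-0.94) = 10.12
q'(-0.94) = -28.13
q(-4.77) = 4523.15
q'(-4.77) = -3774.03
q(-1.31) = 28.87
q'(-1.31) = -78.64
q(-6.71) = 17597.96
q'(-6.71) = -10444.32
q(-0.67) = 5.36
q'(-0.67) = -9.27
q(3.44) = 1093.09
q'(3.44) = 1303.45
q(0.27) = 4.00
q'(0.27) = -1.11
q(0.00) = 4.19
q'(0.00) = -0.08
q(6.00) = 10538.03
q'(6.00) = 7113.52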